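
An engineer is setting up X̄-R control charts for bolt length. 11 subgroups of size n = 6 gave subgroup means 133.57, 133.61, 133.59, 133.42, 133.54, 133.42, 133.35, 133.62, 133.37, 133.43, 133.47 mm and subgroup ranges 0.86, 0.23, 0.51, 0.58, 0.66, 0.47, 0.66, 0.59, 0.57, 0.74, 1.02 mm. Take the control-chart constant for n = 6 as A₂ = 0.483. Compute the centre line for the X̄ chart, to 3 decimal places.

133.490

X̄̄ = (133.57 + 133.61 + 133.59 + 133.42 + 133.54 + 133.42 + 133.35 + 133.62 + 133.37 + 133.43 + 133.47) / 11 = 1468.3900 / 11 = 133.4900
CL = X̄̄ = 133.4900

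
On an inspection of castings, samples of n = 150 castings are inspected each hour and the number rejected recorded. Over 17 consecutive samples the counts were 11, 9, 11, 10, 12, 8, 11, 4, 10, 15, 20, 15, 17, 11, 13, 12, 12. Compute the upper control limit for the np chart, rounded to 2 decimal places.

p̄ = Σdᵢ / (k·n) = 201 / (17 × 150) = 0.07882
UCL = np̄ + 3·√(np̄(1−p̄)) = 11.8235 + 3 × √(11.8235×0.92118) = 11.8235 + 3 × 3.3002 = 21.7242

21.72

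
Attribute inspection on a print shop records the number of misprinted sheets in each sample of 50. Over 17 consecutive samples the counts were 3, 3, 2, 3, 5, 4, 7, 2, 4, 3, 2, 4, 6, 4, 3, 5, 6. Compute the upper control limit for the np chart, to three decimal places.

p̄ = Σdᵢ / (k·n) = 66 / (17 × 50) = 0.07765
UCL = np̄ + 3·√(np̄(1−p̄)) = 3.8824 + 3 × √(3.8824×0.92235) = 3.8824 + 3 × 1.8923 = 9.5593

9.559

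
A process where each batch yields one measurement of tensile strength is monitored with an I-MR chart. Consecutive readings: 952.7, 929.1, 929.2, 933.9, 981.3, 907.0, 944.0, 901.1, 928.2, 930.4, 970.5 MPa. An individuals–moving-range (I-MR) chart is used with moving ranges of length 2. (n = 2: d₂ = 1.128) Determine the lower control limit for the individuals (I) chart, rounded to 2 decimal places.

X̄ = (952.7 + 929.1 + 929.2 + 933.9 + 981.3 + 907.0 + 944.0 + 901.1 + 928.2 + 930.4 + 970.5) / 11 = 937.0364
Moving ranges: 23.6, 0.1, 4.7, 47.4, 74.3, 37.0, 42.9, 27.1, 2.2, 40.1; M̄R̄ = 299.4000 / 10 = 29.9400
LCL = X̄ − 3·M̄R̄/d₂ = 937.0364 − 3 × 29.9400 / 1.128 = 857.4087

857.41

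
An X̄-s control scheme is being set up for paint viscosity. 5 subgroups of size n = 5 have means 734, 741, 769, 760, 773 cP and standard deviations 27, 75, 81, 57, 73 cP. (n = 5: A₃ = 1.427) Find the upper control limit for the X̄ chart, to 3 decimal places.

X̄̄ = (734 + 741 + 769 + 760 + 773) / 5 = 755.4000
s̄ = (27 + 75 + 81 + 57 + 73) / 5 = 62.6000
UCL = X̄̄ + A₃·s̄ = 755.4000 + 1.427 × 62.6000 = 844.7302

844.730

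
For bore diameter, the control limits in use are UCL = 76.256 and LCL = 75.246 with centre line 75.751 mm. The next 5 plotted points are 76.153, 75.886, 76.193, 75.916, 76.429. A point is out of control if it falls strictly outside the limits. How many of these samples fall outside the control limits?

1

Compare each point to [75.246, 76.256]: sample 5 = 76.429 > UCL.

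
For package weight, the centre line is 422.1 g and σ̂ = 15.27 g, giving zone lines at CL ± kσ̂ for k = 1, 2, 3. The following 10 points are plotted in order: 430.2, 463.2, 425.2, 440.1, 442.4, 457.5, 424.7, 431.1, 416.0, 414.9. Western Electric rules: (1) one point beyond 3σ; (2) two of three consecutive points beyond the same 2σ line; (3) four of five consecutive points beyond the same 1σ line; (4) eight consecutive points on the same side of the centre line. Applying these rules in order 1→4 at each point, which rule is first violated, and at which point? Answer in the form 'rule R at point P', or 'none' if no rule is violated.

rule 3 at point 6

Zone of each point (C = within 1σ̂, B = 1σ̂–2σ̂, A = 2σ̂–3σ̂, * = beyond 3σ̂; sign = side of CL): 1:+C, 2:+A, 3:+C, 4:+B, 5:+B, 6:+A, 7:+C, 8:+C, 9:-C, 10:-C
Rule 3 (four of five consecutive points beyond the same 1σ limit) is satisfied at point 6.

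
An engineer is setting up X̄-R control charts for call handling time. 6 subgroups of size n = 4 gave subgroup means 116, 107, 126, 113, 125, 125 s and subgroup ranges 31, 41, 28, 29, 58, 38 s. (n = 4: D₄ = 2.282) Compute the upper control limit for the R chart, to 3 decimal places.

R̄ = (31 + 41 + 28 + 29 + 58 + 38) / 6 = 225.0000 / 6 = 37.5000
UCL_R = D₄·R̄ = 2.282 × 37.5000 = 85.5750

85.575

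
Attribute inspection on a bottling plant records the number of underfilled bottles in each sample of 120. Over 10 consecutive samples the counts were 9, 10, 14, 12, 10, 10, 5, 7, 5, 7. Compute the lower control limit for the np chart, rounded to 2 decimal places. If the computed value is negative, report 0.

0.29

p̄ = Σdᵢ / (k·n) = 89 / (10 × 120) = 0.07417
LCL = np̄ − 3·√(np̄(1−p̄)) = 8.9000 − 3 × 2.8705 = 0.2884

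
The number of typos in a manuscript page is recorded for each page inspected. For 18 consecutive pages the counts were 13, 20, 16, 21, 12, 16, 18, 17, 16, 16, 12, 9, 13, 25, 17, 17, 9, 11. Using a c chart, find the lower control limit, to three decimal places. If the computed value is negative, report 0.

3.655

c̄ = (13 + 20 + 16 + 21 + 12 + 16 + 18 + 17 + 16 + 16 + 12 + 9 + 13 + 25 + 17 + 17 + 9 + 11) / 18 = 278 / 18 = 15.4444
LCL = c̄ − 3√c̄ = 15.4444 − 3 × 3.9299 = 3.6546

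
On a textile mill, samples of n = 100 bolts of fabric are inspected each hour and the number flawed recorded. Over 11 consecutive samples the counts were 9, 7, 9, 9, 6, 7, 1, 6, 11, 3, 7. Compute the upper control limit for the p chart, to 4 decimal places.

0.1438

p̄ = Σdᵢ / (k·n) = 75 / (11 × 100) = 0.06818
UCL = p̄ + 3·√(p̄(1−p̄)/n) = 0.06818 + 3 × √(0.06818×0.93182/100) = 0.06818 + 3 × 0.02521 = 0.14380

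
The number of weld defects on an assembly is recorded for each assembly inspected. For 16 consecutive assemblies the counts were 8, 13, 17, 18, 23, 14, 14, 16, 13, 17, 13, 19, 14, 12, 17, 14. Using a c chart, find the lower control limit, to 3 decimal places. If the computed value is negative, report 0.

3.458

c̄ = (8 + 13 + 17 + 18 + 23 + 14 + 14 + 16 + 13 + 17 + 13 + 19 + 14 + 12 + 17 + 14) / 16 = 242 / 16 = 15.1250
LCL = c̄ − 3√c̄ = 15.1250 − 3 × 3.8891 = 3.4577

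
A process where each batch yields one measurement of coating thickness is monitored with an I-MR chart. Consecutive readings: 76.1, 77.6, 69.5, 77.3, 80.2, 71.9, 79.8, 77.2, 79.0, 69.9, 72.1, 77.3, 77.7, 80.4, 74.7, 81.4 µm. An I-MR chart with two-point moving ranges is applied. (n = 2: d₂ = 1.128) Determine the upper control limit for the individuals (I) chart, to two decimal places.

89.31

X̄ = (76.1 + 77.6 + 69.5 + 77.3 + 80.2 + 71.9 + 79.8 + 77.2 + 79.0 + 69.9 + 72.1 + 77.3 + 77.7 + 80.4 + 74.7 + 81.4) / 16 = 76.3812
Moving ranges: 1.5, 8.1, 7.8, 2.9, 8.3, 7.9, 2.6, 1.8, 9.1, 2.2, 5.2, 0.4, 2.7, 5.7, 6.7; M̄R̄ = 72.9000 / 15 = 4.8600
UCL = X̄ + 3·M̄R̄/d₂ = 76.3812 + 3 × 4.8600 / 1.128 = 89.3068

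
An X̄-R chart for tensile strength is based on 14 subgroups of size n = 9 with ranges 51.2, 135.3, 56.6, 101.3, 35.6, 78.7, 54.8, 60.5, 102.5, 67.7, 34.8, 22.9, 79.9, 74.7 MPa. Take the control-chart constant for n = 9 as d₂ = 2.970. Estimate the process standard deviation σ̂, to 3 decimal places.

23.004

R̄ = (51.2 + 135.3 + 56.6 + 101.3 + 35.6 + 78.7 + 54.8 + 60.5 + 102.5 + 67.7 + 34.8 + 22.9 + 79.9 + 74.7) / 14 = 68.3214
σ̂ = R̄ / d₂ = 68.3214 / 2.970 = 23.0038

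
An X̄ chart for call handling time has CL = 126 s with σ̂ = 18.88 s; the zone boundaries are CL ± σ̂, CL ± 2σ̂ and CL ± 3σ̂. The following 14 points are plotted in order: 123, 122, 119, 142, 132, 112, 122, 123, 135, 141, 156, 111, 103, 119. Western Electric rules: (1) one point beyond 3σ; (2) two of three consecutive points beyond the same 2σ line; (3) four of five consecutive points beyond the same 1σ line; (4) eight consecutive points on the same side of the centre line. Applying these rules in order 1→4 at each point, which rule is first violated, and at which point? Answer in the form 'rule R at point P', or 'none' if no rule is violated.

Zone of each point (C = within 1σ̂, B = 1σ̂–2σ̂, A = 2σ̂–3σ̂, * = beyond 3σ̂; sign = side of CL): 1:-C, 2:-C, 3:-C, 4:+C, 5:+C, 6:-C, 7:-C, 8:-C, 9:+C, 10:+C, 11:+B, 12:-C, 13:-B, 14:-C
No rule fires across all 14 points.

none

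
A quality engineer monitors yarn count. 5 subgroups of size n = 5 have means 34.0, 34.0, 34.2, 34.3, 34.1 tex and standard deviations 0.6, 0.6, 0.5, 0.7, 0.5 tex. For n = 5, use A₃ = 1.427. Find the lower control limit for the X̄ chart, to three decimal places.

X̄̄ = (34.0 + 34.0 + 34.2 + 34.3 + 34.1) / 5 = 34.1200
s̄ = (0.6 + 0.6 + 0.5 + 0.7 + 0.5) / 5 = 0.5800
LCL = X̄̄ − A₃·s̄ = 34.1200 − 1.427 × 0.5800 = 33.2923

33.292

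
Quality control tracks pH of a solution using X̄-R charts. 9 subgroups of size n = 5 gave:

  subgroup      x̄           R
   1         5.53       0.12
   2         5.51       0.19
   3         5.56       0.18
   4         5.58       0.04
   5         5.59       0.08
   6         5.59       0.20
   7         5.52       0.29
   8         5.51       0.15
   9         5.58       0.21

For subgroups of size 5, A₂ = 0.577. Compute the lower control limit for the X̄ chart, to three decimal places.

X̄̄ = (5.53 + 5.51 + 5.56 + 5.58 + 5.59 + 5.59 + 5.52 + 5.51 + 5.58) / 9 = 49.9700 / 9 = 5.5522
R̄ = (0.12 + 0.19 + 0.18 + 0.04 + 0.08 + 0.20 + 0.29 + 0.15 + 0.21) / 9 = 1.4600 / 9 = 0.1622
LCL = X̄̄ − A₂·R̄ = 5.5522 − 0.577 × 0.1622 = 5.4586

5.459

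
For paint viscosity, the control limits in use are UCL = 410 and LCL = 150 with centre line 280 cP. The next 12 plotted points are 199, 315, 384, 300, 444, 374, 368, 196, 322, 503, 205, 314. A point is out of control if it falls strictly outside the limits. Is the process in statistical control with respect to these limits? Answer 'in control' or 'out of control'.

out of control

Compare each point to [150, 410]: sample 5 = 444 > UCL; sample 10 = 503 > UCL.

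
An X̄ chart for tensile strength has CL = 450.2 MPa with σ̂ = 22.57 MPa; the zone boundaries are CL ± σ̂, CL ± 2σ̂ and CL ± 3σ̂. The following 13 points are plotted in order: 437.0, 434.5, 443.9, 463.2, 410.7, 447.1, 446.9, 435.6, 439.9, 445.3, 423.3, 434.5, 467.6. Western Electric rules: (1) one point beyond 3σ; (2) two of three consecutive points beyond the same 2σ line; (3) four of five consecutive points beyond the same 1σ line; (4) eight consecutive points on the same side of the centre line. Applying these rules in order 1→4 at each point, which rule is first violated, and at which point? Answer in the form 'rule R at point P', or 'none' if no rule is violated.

rule 4 at point 12

Zone of each point (C = within 1σ̂, B = 1σ̂–2σ̂, A = 2σ̂–3σ̂, * = beyond 3σ̂; sign = side of CL): 1:-C, 2:-C, 3:-C, 4:+C, 5:-B, 6:-C, 7:-C, 8:-C, 9:-C, 10:-C, 11:-B, 12:-C, 13:+C
Rule 4 (eight consecutive points on the same side of the centre line) is satisfied at point 12.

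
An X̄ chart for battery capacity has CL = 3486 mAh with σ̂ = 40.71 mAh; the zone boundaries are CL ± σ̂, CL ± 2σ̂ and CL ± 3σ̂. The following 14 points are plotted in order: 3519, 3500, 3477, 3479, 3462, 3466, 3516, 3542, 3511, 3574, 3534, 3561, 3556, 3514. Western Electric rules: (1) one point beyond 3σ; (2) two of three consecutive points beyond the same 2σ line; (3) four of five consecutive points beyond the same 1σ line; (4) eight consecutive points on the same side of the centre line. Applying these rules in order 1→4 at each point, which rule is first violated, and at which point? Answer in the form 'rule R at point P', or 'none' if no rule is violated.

rule 3 at point 12

Zone of each point (C = within 1σ̂, B = 1σ̂–2σ̂, A = 2σ̂–3σ̂, * = beyond 3σ̂; sign = side of CL): 1:+C, 2:+C, 3:-C, 4:-C, 5:-C, 6:-C, 7:+C, 8:+B, 9:+C, 10:+A, 11:+B, 12:+B, 13:+B, 14:+C
Rule 3 (four of five consecutive points beyond the same 1σ limit) is satisfied at point 12.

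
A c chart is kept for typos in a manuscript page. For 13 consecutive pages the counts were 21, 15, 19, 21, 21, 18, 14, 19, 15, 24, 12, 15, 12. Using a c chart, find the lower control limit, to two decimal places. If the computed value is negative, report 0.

4.88

c̄ = (21 + 15 + 19 + 21 + 21 + 18 + 14 + 19 + 15 + 24 + 12 + 15 + 12) / 13 = 226 / 13 = 17.3846
LCL = c̄ − 3√c̄ = 17.3846 − 3 × 4.1695 = 4.8762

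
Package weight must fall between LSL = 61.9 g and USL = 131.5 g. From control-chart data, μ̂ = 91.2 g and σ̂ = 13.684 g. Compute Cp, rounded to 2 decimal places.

Cp = (USL − LSL) / (6σ̂) = (131.5 − 61.9) / (6 × 13.684) = 69.6000 / 82.1040 = 0.8477

0.85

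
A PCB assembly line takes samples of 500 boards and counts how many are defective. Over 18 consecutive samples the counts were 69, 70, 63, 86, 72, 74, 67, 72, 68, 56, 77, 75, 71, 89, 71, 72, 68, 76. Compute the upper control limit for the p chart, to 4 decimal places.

p̄ = Σdᵢ / (k·n) = 1296 / (18 × 500) = 0.14400
UCL = p̄ + 3·√(p̄(1−p̄)/n) = 0.14400 + 3 × √(0.14400×0.85600/500) = 0.14400 + 3 × 0.01570 = 0.19110

0.1911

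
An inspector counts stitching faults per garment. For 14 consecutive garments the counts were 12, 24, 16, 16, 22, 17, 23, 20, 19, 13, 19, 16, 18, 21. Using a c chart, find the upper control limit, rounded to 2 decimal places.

31.11

c̄ = (12 + 24 + 16 + 16 + 22 + 17 + 23 + 20 + 19 + 13 + 19 + 16 + 18 + 21) / 14 = 256 / 14 = 18.2857
UCL = c̄ + 3√c̄ = 18.2857 + 3 × √18.2857 = 18.2857 + 3 × 4.2762 = 31.1143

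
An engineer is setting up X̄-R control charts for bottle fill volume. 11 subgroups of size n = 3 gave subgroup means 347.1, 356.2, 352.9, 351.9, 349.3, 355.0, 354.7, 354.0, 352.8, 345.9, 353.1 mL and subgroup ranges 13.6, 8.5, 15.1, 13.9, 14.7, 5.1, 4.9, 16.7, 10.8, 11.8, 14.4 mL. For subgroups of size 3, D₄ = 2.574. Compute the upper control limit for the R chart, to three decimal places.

30.303

R̄ = (13.6 + 8.5 + 15.1 + 13.9 + 14.7 + 5.1 + 4.9 + 16.7 + 10.8 + 11.8 + 14.4) / 11 = 129.5000 / 11 = 11.7727
UCL_R = D₄·R̄ = 2.574 × 11.7727 = 30.3030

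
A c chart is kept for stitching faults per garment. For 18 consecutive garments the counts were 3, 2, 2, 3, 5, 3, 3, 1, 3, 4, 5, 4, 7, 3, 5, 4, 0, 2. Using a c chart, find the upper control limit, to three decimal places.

c̄ = (3 + 2 + 2 + 3 + 5 + 3 + 3 + 1 + 3 + 4 + 5 + 4 + 7 + 3 + 5 + 4 + 0 + 2) / 18 = 59 / 18 = 3.2778
UCL = c̄ + 3√c̄ = 3.2778 + 3 × √3.2778 = 3.2778 + 3 × 1.8105 = 8.7092

8.709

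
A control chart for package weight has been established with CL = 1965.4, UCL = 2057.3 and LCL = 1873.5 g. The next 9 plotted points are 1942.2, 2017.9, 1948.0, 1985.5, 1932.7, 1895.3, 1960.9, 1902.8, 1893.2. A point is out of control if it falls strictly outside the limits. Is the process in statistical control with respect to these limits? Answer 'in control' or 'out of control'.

All 9 points lie within [1873.5, 2057.3].

in control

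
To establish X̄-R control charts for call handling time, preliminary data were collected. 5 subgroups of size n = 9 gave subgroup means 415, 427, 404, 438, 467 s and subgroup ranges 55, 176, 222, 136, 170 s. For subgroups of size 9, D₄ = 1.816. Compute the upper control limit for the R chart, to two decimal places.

R̄ = (55 + 176 + 222 + 136 + 170) / 5 = 759.0000 / 5 = 151.8000
UCL_R = D₄·R̄ = 1.816 × 151.8000 = 275.6688

275.67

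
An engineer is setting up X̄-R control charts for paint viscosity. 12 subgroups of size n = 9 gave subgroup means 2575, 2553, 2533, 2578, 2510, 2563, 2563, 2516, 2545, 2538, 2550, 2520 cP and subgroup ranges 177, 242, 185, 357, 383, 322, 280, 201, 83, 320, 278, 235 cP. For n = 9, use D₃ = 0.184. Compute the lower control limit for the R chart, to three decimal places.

R̄ = (177 + 242 + 185 + 357 + 383 + 322 + 280 + 201 + 83 + 320 + 278 + 235) / 12 = 3063.0000 / 12 = 255.2500
LCL_R = D₃·R̄ = 0.184 × 255.2500 = 46.9660

46.966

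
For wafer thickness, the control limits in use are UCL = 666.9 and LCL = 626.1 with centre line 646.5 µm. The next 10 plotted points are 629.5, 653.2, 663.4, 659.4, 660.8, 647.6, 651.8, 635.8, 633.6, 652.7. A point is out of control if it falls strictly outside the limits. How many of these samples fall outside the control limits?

All 10 points lie within [626.1, 666.9].

0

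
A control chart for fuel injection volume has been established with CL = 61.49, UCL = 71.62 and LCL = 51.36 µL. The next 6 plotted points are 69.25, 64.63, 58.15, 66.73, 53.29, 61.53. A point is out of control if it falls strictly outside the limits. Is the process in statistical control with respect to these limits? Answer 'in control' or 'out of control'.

in control

All 6 points lie within [51.36, 71.62].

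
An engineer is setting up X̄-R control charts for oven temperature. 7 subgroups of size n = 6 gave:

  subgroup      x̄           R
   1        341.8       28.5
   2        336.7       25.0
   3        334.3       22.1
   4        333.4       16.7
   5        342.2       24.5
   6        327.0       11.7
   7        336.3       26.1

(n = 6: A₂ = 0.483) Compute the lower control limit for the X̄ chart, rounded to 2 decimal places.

X̄̄ = (341.8 + 336.7 + 334.3 + 333.4 + 342.2 + 327.0 + 336.3) / 7 = 2351.7000 / 7 = 335.9571
R̄ = (28.5 + 25.0 + 22.1 + 16.7 + 24.5 + 11.7 + 26.1) / 7 = 154.6000 / 7 = 22.0857
LCL = X̄̄ − A₂·R̄ = 335.9571 − 0.483 × 22.0857 = 325.2897

325.29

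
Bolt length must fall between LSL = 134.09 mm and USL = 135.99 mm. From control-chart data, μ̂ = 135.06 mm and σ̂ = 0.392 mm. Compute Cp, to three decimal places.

0.808

Cp = (USL − LSL) / (6σ̂) = (135.99 − 134.09) / (6 × 0.392) = 1.9000 / 2.3520 = 0.8078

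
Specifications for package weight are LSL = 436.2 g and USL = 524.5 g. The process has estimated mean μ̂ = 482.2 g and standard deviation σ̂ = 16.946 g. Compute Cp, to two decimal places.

0.87

Cp = (USL − LSL) / (6σ̂) = (524.5 − 436.2) / (6 × 16.946) = 88.3000 / 101.6760 = 0.8684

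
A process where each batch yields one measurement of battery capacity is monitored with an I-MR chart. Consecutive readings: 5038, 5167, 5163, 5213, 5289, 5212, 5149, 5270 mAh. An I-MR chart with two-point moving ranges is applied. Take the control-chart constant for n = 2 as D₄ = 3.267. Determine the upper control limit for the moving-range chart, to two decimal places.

Moving ranges: 129, 4, 50, 76, 77, 63, 121; M̄R̄ = 520.0000 / 7 = 74.2857
UCL_MR = D₄·M̄R̄ = 3.267 × 74.2857 = 242.6914

242.69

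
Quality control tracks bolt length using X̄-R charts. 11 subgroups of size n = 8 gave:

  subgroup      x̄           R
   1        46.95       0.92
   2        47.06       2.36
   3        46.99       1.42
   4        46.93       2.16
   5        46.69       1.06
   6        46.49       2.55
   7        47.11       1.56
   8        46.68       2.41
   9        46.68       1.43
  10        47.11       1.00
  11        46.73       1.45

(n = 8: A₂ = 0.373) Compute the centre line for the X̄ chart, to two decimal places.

46.86

X̄̄ = (46.95 + 47.06 + 46.99 + 46.93 + 46.69 + 46.49 + 47.11 + 46.68 + 46.68 + 47.11 + 46.73) / 11 = 515.4200 / 11 = 46.8564
CL = X̄̄ = 46.8564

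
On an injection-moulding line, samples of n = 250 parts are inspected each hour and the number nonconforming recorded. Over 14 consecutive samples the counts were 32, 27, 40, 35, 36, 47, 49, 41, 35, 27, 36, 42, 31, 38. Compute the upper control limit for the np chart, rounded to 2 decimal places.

53.67

p̄ = Σdᵢ / (k·n) = 516 / (14 × 250) = 0.14743
UCL = np̄ + 3·√(np̄(1−p̄)) = 36.8571 + 3 × √(36.8571×0.85257) = 36.8571 + 3 × 5.6057 = 53.6741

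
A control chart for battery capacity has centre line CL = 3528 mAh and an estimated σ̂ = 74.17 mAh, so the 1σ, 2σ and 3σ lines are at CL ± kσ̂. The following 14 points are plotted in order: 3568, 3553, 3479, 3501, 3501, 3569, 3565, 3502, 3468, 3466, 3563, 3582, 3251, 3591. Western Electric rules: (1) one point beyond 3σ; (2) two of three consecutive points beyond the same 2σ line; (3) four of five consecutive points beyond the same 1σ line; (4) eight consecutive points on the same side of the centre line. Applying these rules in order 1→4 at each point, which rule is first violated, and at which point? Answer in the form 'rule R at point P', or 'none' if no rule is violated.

rule 1 at point 13

Zone of each point (C = within 1σ̂, B = 1σ̂–2σ̂, A = 2σ̂–3σ̂, * = beyond 3σ̂; sign = side of CL): 1:+C, 2:+C, 3:-C, 4:-C, 5:-C, 6:+C, 7:+C, 8:-C, 9:-C, 10:-C, 11:+C, 12:+C, 13:-*, 14:+C
Rule 1 (one point beyond the 3σ limits) is satisfied at point 13.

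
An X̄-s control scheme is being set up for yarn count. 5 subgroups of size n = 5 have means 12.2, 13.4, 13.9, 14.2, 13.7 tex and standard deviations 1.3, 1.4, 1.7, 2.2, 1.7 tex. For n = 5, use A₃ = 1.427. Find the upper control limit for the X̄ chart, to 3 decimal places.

15.849

X̄̄ = (12.2 + 13.4 + 13.9 + 14.2 + 13.7) / 5 = 13.4800
s̄ = (1.3 + 1.4 + 1.7 + 2.2 + 1.7) / 5 = 1.6600
UCL = X̄̄ + A₃·s̄ = 13.4800 + 1.427 × 1.6600 = 15.8488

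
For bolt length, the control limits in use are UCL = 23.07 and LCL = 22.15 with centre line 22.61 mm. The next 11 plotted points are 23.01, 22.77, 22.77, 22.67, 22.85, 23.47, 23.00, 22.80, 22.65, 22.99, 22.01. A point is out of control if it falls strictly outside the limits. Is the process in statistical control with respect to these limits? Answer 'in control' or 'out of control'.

Compare each point to [22.15, 23.07]: sample 6 = 23.47 > UCL; sample 11 = 22.01 < LCL.

out of control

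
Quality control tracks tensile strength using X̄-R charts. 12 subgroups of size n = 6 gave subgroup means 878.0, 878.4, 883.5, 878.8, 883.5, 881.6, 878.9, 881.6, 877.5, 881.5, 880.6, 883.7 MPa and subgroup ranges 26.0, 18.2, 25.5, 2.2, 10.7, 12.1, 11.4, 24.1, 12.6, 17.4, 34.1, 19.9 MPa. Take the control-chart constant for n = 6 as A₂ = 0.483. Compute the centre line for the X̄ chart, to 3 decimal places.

X̄̄ = (878.0 + 878.4 + 883.5 + 878.8 + 883.5 + 881.6 + 878.9 + 881.6 + 877.5 + 881.5 + 880.6 + 883.7) / 12 = 10567.6000 / 12 = 880.6333
CL = X̄̄ = 880.6333

880.633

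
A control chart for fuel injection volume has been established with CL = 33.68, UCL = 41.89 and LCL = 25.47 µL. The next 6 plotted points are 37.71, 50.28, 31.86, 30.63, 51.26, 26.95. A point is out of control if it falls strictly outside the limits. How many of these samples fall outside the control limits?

2

Compare each point to [25.47, 41.89]: sample 2 = 50.28 > UCL; sample 5 = 51.26 > UCL.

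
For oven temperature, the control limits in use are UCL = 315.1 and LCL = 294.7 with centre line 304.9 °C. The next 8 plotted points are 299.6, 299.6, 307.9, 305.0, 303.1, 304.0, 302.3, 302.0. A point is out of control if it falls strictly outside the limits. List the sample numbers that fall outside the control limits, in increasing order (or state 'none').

All 8 points lie within [294.7, 315.1].

none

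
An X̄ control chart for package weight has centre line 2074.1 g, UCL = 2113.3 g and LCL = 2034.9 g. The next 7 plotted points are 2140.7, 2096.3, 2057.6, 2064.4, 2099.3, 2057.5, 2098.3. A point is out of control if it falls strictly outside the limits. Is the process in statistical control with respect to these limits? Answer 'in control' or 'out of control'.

Compare each point to [2034.9, 2113.3]: sample 1 = 2140.7 > UCL.

out of control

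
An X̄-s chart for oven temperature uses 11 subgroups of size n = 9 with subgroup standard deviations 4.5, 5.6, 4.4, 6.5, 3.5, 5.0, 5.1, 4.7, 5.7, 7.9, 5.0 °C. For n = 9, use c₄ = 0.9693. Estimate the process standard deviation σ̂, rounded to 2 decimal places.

5.43

s̄ = (4.5 + 5.6 + 4.4 + 6.5 + 3.5 + 5.0 + 5.1 + 4.7 + 5.7 + 7.9 + 5.0) / 11 = 5.2636
σ̂ = s̄ / c₄ = 5.2636 / 0.9693 = 5.4303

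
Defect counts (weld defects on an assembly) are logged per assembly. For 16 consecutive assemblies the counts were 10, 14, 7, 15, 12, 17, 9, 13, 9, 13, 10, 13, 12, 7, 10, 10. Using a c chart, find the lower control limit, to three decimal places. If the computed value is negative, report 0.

1.222

c̄ = (10 + 14 + 7 + 15 + 12 + 17 + 9 + 13 + 9 + 13 + 10 + 13 + 12 + 7 + 10 + 10) / 16 = 181 / 16 = 11.3125
LCL = c̄ − 3√c̄ = 11.3125 − 3 × 3.3634 = 1.2223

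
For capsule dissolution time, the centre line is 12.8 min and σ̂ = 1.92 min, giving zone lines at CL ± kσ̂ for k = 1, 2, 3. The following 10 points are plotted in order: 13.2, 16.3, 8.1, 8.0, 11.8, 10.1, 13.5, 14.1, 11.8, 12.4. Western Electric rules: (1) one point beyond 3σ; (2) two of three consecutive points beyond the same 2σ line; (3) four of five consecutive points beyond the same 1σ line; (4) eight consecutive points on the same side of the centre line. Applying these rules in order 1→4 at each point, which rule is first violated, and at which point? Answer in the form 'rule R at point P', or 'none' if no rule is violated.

rule 2 at point 4

Zone of each point (C = within 1σ̂, B = 1σ̂–2σ̂, A = 2σ̂–3σ̂, * = beyond 3σ̂; sign = side of CL): 1:+C, 2:+B, 3:-A, 4:-A, 5:-C, 6:-B, 7:+C, 8:+C, 9:-C, 10:-C
Rule 2 (two of three consecutive points beyond the same 2σ limit) is satisfied at point 4.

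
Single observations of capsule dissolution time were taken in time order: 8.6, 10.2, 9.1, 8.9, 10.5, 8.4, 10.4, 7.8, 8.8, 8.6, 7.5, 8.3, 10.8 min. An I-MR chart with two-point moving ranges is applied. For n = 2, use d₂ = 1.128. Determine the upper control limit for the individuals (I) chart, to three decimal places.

12.793

X̄ = (8.6 + 10.2 + 9.1 + 8.9 + 10.5 + 8.4 + 10.4 + 7.8 + 8.8 + 8.6 + 7.5 + 8.3 + 10.8) / 13 = 9.0692
Moving ranges: 1.6, 1.1, 0.2, 1.6, 2.1, 2.0, 2.6, 1.0, 0.2, 1.1, 0.8, 2.5; M̄R̄ = 16.8000 / 12 = 1.4000
UCL = X̄ + 3·M̄R̄/d₂ = 9.0692 + 3 × 1.4000 / 1.128 = 12.7926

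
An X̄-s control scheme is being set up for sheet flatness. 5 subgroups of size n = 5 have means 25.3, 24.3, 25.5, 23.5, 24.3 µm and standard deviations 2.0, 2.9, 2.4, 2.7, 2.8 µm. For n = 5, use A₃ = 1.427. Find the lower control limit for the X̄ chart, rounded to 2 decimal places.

20.93

X̄̄ = (25.3 + 24.3 + 25.5 + 23.5 + 24.3) / 5 = 24.5800
s̄ = (2.0 + 2.9 + 2.4 + 2.7 + 2.8) / 5 = 2.5600
LCL = X̄̄ − A₃·s̄ = 24.5800 − 1.427 × 2.5600 = 20.9269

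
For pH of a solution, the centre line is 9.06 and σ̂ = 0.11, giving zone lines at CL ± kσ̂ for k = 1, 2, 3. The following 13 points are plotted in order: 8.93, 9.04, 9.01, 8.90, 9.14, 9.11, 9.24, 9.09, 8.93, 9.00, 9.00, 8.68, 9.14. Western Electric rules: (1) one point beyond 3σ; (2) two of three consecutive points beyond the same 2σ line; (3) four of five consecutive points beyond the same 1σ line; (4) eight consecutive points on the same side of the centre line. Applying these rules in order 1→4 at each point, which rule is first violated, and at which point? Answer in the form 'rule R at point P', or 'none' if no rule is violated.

rule 1 at point 12

Zone of each point (C = within 1σ̂, B = 1σ̂–2σ̂, A = 2σ̂–3σ̂, * = beyond 3σ̂; sign = side of CL): 1:-B, 2:-C, 3:-C, 4:-B, 5:+C, 6:+C, 7:+B, 8:+C, 9:-B, 10:-C, 11:-C, 12:-*, 13:+C
Rule 1 (one point beyond the 3σ limits) is satisfied at point 12.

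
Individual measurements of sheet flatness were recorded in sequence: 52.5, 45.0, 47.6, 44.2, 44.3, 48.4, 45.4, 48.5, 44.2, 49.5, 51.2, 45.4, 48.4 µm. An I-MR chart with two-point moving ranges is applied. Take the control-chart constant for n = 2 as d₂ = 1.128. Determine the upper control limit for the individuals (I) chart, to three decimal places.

X̄ = (52.5 + 45.0 + 47.6 + 44.2 + 44.3 + 48.4 + 45.4 + 48.5 + 44.2 + 49.5 + 51.2 + 45.4 + 48.4) / 13 = 47.2769
Moving ranges: 7.5, 2.6, 3.4, 0.1, 4.1, 3.0, 3.1, 4.3, 5.3, 1.7, 5.8, 3.0; M̄R̄ = 43.9000 / 12 = 3.6583
UCL = X̄ + 3·M̄R̄/d₂ = 47.2769 + 3 × 3.6583 / 1.128 = 57.0065

57.007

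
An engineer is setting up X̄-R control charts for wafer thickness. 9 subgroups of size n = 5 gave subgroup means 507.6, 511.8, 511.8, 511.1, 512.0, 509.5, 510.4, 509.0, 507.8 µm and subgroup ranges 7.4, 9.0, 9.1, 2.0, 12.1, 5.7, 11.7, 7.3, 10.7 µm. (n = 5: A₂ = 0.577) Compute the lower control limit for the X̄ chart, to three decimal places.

505.303

X̄̄ = (507.6 + 511.8 + 511.8 + 511.1 + 512.0 + 509.5 + 510.4 + 509.0 + 507.8) / 9 = 4591.0000 / 9 = 510.1111
R̄ = (7.4 + 9.0 + 9.1 + 2.0 + 12.1 + 5.7 + 11.7 + 7.3 + 10.7) / 9 = 75.0000 / 9 = 8.3333
LCL = X̄̄ − A₂·R̄ = 510.1111 − 0.577 × 8.3333 = 505.3028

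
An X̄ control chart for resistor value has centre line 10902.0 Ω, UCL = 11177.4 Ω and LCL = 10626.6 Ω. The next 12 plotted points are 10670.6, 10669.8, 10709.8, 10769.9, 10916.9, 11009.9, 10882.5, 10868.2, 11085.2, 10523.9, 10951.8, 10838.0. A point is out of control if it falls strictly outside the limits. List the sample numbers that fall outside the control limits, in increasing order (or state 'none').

Compare each point to [10626.6, 11177.4]: sample 10 = 10523.9 < LCL.

10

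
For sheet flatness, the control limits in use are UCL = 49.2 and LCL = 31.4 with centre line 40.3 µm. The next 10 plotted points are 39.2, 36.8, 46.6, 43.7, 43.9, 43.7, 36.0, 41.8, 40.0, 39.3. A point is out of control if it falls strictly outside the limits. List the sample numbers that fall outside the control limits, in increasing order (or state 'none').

All 10 points lie within [31.4, 49.2].

none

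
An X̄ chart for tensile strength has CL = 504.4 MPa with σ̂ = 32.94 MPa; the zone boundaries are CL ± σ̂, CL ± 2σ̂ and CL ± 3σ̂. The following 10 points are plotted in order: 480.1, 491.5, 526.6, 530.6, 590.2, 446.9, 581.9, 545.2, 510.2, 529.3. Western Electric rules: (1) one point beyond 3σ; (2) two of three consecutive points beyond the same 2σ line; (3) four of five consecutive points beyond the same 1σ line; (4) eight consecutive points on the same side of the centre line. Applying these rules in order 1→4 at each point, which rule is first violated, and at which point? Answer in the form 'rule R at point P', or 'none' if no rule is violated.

Zone of each point (C = within 1σ̂, B = 1σ̂–2σ̂, A = 2σ̂–3σ̂, * = beyond 3σ̂; sign = side of CL): 1:-C, 2:-C, 3:+C, 4:+C, 5:+A, 6:-B, 7:+A, 8:+B, 9:+C, 10:+C
Rule 2 (two of three consecutive points beyond the same 2σ limit) is satisfied at point 7.

rule 2 at point 7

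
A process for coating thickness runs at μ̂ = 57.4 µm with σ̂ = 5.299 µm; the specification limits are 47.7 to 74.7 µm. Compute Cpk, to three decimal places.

0.610

Cpu = (USL − μ̂) / (3σ̂) = (74.7 − 57.4) / (3 × 5.299) = 1.0883; Cpl = (μ̂ − LSL) / (3σ̂) = (57.4 − 47.7) / (3 × 5.299) = 0.6102; Cpk = min(Cpu, Cpl) = 0.6102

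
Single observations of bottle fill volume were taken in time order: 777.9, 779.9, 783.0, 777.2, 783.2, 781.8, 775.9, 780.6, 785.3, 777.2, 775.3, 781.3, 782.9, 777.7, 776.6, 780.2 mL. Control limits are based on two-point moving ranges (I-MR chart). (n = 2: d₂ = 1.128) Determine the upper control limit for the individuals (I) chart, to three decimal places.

790.583

X̄ = (777.9 + 779.9 + 783.0 + 777.2 + 783.2 + 781.8 + 775.9 + 780.6 + 785.3 + 777.2 + 775.3 + 781.3 + 782.9 + 777.7 + 776.6 + 780.2) / 16 = 779.7500
Moving ranges: 2.0, 3.1, 5.8, 6.0, 1.4, 5.9, 4.7, 4.7, 8.1, 1.9, 6.0, 1.6, 5.2, 1.1, 3.6; M̄R̄ = 61.1000 / 15 = 4.0733
UCL = X̄ + 3·M̄R̄/d₂ = 779.7500 + 3 × 4.0733 / 1.128 = 790.5833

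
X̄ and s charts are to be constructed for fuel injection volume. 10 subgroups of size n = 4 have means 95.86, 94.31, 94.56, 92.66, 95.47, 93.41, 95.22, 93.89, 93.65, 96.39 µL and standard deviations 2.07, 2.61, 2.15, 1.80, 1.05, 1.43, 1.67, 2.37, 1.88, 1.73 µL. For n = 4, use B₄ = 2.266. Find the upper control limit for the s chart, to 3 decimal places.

s̄ = (2.07 + 2.61 + 2.15 + 1.80 + 1.05 + 1.43 + 1.67 + 2.37 + 1.88 + 1.73) / 10 = 1.8760
UCL_s = B₄·s̄ = 2.266 × 1.8760 = 4.2510

4.251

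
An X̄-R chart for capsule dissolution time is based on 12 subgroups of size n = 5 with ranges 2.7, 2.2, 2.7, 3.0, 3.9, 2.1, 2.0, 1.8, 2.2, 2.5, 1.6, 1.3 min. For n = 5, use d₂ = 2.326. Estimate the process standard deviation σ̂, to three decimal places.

1.003

R̄ = (2.7 + 2.2 + 2.7 + 3.0 + 3.9 + 2.1 + 2.0 + 1.8 + 2.2 + 2.5 + 1.6 + 1.3) / 12 = 2.3333
σ̂ = R̄ / d₂ = 2.3333 / 2.326 = 1.0032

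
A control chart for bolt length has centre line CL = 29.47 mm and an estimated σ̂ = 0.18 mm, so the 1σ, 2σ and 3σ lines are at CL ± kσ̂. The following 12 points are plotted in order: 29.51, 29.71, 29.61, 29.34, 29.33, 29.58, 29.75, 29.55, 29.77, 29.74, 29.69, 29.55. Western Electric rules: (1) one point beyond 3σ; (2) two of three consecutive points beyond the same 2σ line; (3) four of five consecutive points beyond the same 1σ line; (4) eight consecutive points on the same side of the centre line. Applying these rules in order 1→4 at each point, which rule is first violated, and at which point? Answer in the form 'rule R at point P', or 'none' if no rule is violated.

rule 3 at point 11

Zone of each point (C = within 1σ̂, B = 1σ̂–2σ̂, A = 2σ̂–3σ̂, * = beyond 3σ̂; sign = side of CL): 1:+C, 2:+B, 3:+C, 4:-C, 5:-C, 6:+C, 7:+B, 8:+C, 9:+B, 10:+B, 11:+B, 12:+C
Rule 3 (four of five consecutive points beyond the same 1σ limit) is satisfied at point 11.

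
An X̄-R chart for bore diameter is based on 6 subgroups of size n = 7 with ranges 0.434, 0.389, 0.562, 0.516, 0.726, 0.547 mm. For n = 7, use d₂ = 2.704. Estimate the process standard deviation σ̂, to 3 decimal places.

0.196

R̄ = (0.434 + 0.389 + 0.562 + 0.516 + 0.726 + 0.547) / 6 = 0.5290
σ̂ = R̄ / d₂ = 0.5290 / 2.704 = 0.1956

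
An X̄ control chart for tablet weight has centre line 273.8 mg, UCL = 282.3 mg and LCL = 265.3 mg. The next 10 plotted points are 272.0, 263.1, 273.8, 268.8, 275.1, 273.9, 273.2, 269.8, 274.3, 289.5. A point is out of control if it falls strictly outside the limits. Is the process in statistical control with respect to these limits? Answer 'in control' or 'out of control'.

out of control

Compare each point to [265.3, 282.3]: sample 2 = 263.1 < LCL; sample 10 = 289.5 > UCL.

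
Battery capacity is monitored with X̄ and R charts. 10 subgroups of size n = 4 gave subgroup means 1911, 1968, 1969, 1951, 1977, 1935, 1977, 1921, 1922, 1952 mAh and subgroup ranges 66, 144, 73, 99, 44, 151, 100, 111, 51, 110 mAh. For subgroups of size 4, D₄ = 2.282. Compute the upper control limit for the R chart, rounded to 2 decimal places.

216.56

R̄ = (66 + 144 + 73 + 99 + 44 + 151 + 100 + 111 + 51 + 110) / 10 = 949.0000 / 10 = 94.9000
UCL_R = D₄·R̄ = 2.282 × 94.9000 = 216.5618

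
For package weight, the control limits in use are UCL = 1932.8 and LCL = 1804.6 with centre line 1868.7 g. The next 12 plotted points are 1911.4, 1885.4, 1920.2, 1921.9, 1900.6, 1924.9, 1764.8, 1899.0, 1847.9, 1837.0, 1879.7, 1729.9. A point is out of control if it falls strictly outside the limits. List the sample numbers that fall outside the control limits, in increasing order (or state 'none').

Compare each point to [1804.6, 1932.8]: sample 7 = 1764.8 < LCL; sample 12 = 1729.9 < LCL.

7, 12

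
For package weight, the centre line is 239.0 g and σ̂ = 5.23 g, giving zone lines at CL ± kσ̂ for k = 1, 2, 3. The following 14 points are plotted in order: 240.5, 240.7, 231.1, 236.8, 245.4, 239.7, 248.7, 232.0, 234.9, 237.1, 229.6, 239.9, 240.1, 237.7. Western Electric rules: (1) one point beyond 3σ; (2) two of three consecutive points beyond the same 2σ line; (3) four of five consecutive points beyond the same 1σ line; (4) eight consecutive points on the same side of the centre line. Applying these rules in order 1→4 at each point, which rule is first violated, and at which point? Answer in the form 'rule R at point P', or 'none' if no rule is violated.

Zone of each point (C = within 1σ̂, B = 1σ̂–2σ̂, A = 2σ̂–3σ̂, * = beyond 3σ̂; sign = side of CL): 1:+C, 2:+C, 3:-B, 4:-C, 5:+B, 6:+C, 7:+B, 8:-B, 9:-C, 10:-C, 11:-B, 12:+C, 13:+C, 14:-C
No rule fires across all 14 points.

none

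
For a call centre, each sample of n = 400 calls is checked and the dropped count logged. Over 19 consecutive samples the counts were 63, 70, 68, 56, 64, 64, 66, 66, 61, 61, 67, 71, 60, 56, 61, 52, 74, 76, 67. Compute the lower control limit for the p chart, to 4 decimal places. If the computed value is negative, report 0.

p̄ = Σdᵢ / (k·n) = 1223 / (19 × 400) = 0.16092
LCL = p̄ − 3·√(p̄(1−p̄)/n) = 0.16092 − 3 × 0.01837 = 0.10580

0.1058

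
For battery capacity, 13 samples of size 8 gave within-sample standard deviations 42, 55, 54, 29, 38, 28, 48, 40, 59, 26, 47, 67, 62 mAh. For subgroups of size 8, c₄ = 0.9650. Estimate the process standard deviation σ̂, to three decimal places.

47.429

s̄ = (42 + 55 + 54 + 29 + 38 + 28 + 48 + 40 + 59 + 26 + 47 + 67 + 62) / 13 = 45.7692
σ̂ = s̄ / c₄ = 45.7692 / 0.9650 = 47.4293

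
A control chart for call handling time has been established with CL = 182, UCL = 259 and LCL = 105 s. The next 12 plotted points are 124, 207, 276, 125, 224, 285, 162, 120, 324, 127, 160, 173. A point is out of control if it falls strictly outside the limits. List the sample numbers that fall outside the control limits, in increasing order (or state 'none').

3, 6, 9

Compare each point to [105, 259]: sample 3 = 276 > UCL; sample 6 = 285 > UCL; sample 9 = 324 > UCL.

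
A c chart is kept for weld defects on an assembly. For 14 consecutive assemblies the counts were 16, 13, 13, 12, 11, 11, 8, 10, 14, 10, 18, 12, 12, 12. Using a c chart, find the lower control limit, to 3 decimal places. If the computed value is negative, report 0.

1.770

c̄ = (16 + 13 + 13 + 12 + 11 + 11 + 8 + 10 + 14 + 10 + 18 + 12 + 12 + 12) / 14 = 172 / 14 = 12.2857
LCL = c̄ − 3√c̄ = 12.2857 − 3 × 3.5051 = 1.7704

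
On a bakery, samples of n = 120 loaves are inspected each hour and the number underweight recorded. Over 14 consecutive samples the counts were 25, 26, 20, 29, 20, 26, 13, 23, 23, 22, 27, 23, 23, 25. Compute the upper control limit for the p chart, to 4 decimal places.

p̄ = Σdᵢ / (k·n) = 325 / (14 × 120) = 0.19345
UCL = p̄ + 3·√(p̄(1−p̄)/n) = 0.19345 + 3 × √(0.19345×0.80655/120) = 0.19345 + 3 × 0.03606 = 0.30163

0.3016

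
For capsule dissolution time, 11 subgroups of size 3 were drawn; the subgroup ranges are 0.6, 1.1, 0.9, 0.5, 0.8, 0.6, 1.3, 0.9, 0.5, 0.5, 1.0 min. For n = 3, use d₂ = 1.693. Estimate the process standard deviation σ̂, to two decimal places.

R̄ = (0.6 + 1.1 + 0.9 + 0.5 + 0.8 + 0.6 + 1.3 + 0.9 + 0.5 + 0.5 + 1.0) / 11 = 0.7909
σ̂ = R̄ / d₂ = 0.7909 / 1.693 = 0.4672

0.47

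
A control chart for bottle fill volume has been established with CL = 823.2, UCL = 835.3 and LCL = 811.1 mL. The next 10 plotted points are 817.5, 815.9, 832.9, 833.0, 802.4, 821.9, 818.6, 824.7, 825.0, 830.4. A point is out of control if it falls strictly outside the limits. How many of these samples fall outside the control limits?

Compare each point to [811.1, 835.3]: sample 5 = 802.4 < LCL.

1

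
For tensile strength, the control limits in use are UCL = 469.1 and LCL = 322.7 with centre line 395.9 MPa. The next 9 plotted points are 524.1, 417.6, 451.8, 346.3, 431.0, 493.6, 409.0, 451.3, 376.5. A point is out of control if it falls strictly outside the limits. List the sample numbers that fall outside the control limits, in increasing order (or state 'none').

1, 6

Compare each point to [322.7, 469.1]: sample 1 = 524.1 > UCL; sample 6 = 493.6 > UCL.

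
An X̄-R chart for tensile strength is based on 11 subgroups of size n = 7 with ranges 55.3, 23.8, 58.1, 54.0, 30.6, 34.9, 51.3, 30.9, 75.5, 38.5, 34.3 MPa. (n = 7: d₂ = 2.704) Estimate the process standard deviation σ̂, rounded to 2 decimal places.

R̄ = (55.3 + 23.8 + 58.1 + 54.0 + 30.6 + 34.9 + 51.3 + 30.9 + 75.5 + 38.5 + 34.3) / 11 = 44.2909
σ̂ = R̄ / d₂ = 44.2909 / 2.704 = 16.3798

16.38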